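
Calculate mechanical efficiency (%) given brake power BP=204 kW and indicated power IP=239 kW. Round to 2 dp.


eta_mech = (BP / IP) * 100
Ratio = 204 / 239 = 0.8536
eta_mech = 0.8536 * 100 = 85.36%


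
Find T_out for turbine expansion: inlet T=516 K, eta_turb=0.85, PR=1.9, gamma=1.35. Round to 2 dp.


T_out = T_in * (1 - eta * (1 - PR^(-(gamma-1)/gamma)))
Exponent = -(1.35-1)/1.35 = -0.25925926
PR^exp = 1.9^(-0.25925926) = 0.84670193
Factor = 1 - 0.85*(1 - 0.84670193) = 0.86969664
T_out = 516 * 0.86969664 = 448.76 K


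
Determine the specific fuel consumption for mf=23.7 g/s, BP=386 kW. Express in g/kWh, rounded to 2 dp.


SFC = (mf / BP) * 3600
Rate = 23.7 / 386 = 0.061399 g/(s*kW)
SFC = 0.061399 * 3600 = 221.04 g/kWh


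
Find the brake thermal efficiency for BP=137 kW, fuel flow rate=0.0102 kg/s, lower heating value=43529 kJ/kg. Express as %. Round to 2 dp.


eta_BTE = (BP / (mf * LHV)) * 100
Denominator = 0.0102 * 43529 = 443.9958 kW
eta_BTE = (137 / 443.9958) * 100 = 30.86%


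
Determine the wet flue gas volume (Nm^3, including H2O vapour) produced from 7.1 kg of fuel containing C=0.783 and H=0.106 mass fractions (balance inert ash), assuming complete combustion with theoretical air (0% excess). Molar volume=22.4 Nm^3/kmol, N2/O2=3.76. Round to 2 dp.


Per kg fuel: CO2 = (C/12 kmol)*22.4 = (0.783/12)*22.4 = 1.46160 Nm^3
Per kg fuel: H2O = (H/2 kmol)*22.4 = (0.106/2)*22.4 = 1.18720 Nm^3
O2 needed per kg fuel = C/12 + H/4 = 0.783/12 + 0.106/4 = 0.09175000 kmol
Per kg fuel: N2 = O2*3.76*22.4 = 0.09175000*3.76*22.4 = 7.72755 Nm^3
Total per kg = 1.46160 + 1.18720 + 7.72755 = 10.37635 Nm^3
Total = 10.37635 * 7.1 = 73.67 Nm^3


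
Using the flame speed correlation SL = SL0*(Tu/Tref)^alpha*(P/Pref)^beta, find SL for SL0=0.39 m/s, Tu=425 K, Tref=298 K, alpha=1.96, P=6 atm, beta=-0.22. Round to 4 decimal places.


SL = SL0 * (Tu/Tref)^alpha * (P/Pref)^beta
T ratio = 425/298 = 1.42617450
(T ratio)^alpha = 1.42617450^1.96 = 2.005296
(P/Pref)^beta = 6^(-0.22) = 0.674228
SL = 0.39 * 2.005296 * 0.674228 = 0.5273 m/s


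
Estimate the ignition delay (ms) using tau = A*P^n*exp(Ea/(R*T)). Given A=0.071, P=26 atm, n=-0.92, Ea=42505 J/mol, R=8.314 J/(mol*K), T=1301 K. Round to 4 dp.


tau = A * P^n * exp(Ea/(R*T))
P^n = 26^(-0.92) = 0.04991425
Ea/(R*T) = 42505/(8.314*1301) = 3.929639
exp(Ea/(R*T)) = 50.888626
tau = 0.071 * 0.04991425 * 50.888626 = 0.1803 ms


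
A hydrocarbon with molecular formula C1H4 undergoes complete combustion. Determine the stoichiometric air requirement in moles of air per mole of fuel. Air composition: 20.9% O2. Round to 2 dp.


Balanced combustion: C1H4 + 2 O2 -> 1 CO2 + 2 H2O
O2 needed = C + H/4 = 1 + 4/4 = 2.00 moles
Air moles = O2 / 0.209 = 2.00 / 0.209 = 9.57 moles air


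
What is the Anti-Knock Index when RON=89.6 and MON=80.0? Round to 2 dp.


AKI = (RON + MON) / 2
AKI = (89.6 + 80.0) / 2
AKI = 169.6 / 2 = 84.80


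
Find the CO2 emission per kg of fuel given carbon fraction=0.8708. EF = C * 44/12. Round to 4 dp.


EF = C_frac * (M_CO2 / M_C)
EF = 0.8708 * (44/12)
EF = 0.8708 * 3.666667 = 3.1929 kg_CO2/kg_fuel


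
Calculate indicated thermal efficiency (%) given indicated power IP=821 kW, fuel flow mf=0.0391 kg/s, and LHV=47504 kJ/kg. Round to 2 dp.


eta_ith = (IP / (mf * LHV)) * 100
Denominator = 0.0391 * 47504 = 1857.4064 kW
eta_ith = (821 / 1857.4064) * 100 = 44.20%


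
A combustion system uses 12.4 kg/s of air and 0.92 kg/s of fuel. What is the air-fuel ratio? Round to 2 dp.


AFR = m_air / m_fuel
AFR = 12.4 / 0.92 = 13.48


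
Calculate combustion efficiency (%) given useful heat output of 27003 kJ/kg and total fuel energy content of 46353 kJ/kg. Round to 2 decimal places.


Efficiency = (Q_useful / Q_fuel) * 100
Efficiency = (27003 / 46353) * 100
Efficiency = 0.5826 * 100 = 58.26%


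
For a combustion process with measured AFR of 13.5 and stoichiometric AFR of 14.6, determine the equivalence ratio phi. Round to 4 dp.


phi = AFR_stoich / AFR_actual
phi = 14.6 / 13.5 = 1.0815


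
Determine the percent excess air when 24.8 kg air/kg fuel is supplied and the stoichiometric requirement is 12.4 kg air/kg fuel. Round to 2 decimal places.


Excess air = actual - stoichiometric = 24.8 - 12.4 = 12.40 kg/kg fuel
Excess air % = (excess / stoich) * 100 = (12.40 / 12.4) * 100 = 100.00%


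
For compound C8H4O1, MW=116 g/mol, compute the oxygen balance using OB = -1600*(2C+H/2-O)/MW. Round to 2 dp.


OB = -1600 * (2C + H/2 - O) / MW
Inner = 2*8 + 4/2 - 1 = 17.00
OB = -1600 * 17.00 / 116 = -234.48%


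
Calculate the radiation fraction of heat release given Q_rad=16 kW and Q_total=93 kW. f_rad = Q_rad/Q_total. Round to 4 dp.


f_rad = Q_rad / Q_total
f_rad = 16 / 93 = 0.1720


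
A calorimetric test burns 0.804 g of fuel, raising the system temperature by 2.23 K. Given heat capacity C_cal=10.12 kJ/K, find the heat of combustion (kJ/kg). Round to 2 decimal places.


Hc = C_cal * delta_T / m_fuel
Q_released = 10.12 * 2.23 = 22.5676 kJ
m_fuel = 0.804 g = 0.804/1000 kg = 0.000804 kg
Hc = 22.5676 / 0.000804 = 28069.15 kJ/kg


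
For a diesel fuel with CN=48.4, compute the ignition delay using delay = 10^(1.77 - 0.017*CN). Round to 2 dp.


delay = 10^(1.77 - 0.017*CN)
Exponent = 1.77 - 0.017*48.4 = 0.9472
delay = 10^0.9472 = 8.86 ms


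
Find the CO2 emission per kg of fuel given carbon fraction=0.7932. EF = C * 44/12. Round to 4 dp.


EF = C_frac * (M_CO2 / M_C)
EF = 0.7932 * (44/12)
EF = 0.7932 * 3.666667 = 2.9084 kg_CO2/kg_fuel


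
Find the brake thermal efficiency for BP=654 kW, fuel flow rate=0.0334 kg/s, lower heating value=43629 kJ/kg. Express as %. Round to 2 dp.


eta_BTE = (BP / (mf * LHV)) * 100
Denominator = 0.0334 * 43629 = 1457.2086 kW
eta_BTE = (654 / 1457.2086) * 100 = 44.88%


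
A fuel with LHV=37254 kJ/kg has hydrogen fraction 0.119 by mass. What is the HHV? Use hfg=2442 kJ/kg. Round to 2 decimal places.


HHV = LHV + hfg * 9 * H
Water addition = 2442 * 9 * 0.119 = 2615.382 kJ/kg
HHV = 37254 + 2615.382 = 39869.38 kJ/kg


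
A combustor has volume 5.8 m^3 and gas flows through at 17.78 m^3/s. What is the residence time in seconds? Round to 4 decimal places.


tau = V / Q_flow
tau = 5.8 / 17.78 = 0.3262 s


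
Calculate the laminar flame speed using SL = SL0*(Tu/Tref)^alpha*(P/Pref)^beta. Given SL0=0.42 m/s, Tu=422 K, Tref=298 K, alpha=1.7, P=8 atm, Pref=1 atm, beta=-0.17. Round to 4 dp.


SL = SL0 * (Tu/Tref)^alpha * (P/Pref)^beta
T ratio = 422/298 = 1.41610738
(T ratio)^alpha = 1.41610738^1.7 = 1.806606
(P/Pref)^beta = 8^(-0.17) = 0.702222
SL = 0.42 * 1.806606 * 0.702222 = 0.5328 m/s


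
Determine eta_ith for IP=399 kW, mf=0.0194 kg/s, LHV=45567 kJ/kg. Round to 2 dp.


eta_ith = (IP / (mf * LHV)) * 100
Denominator = 0.0194 * 45567 = 883.9998 kW
eta_ith = (399 / 883.9998) * 100 = 45.14%


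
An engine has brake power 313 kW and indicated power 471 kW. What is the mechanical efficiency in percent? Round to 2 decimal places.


eta_mech = (BP / IP) * 100
Ratio = 313 / 471 = 0.6645
eta_mech = 0.6645 * 100 = 66.45%


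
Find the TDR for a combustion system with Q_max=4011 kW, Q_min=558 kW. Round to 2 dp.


TDR = Q_max / Q_min
TDR = 4011 / 558 = 7.19


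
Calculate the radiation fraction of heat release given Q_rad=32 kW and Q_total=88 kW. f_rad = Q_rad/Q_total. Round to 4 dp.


f_rad = Q_rad / Q_total
f_rad = 32 / 88 = 0.3636


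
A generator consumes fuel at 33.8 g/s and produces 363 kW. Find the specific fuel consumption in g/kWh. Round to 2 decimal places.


SFC = (mf / BP) * 3600
Rate = 33.8 / 363 = 0.093113 g/(s*kW)
SFC = 0.093113 * 3600 = 335.21 g/kWh


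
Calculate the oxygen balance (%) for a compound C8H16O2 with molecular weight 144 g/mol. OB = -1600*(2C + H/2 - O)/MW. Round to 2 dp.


OB = -1600 * (2C + H/2 - O) / MW
Inner = 2*8 + 16/2 - 2 = 22.00
OB = -1600 * 22.00 / 144 = -244.44%


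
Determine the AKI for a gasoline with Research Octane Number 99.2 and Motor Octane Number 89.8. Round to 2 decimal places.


AKI = (RON + MON) / 2
AKI = (99.2 + 89.8) / 2
AKI = 189.0 / 2 = 94.50


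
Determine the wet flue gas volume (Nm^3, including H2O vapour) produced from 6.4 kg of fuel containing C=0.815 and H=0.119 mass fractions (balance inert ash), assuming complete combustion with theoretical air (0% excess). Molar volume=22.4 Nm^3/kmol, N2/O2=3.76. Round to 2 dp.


Per kg fuel: CO2 = (C/12 kmol)*22.4 = (0.815/12)*22.4 = 1.52133 Nm^3
Per kg fuel: H2O = (H/2 kmol)*22.4 = (0.119/2)*22.4 = 1.33280 Nm^3
O2 needed per kg fuel = C/12 + H/4 = 0.815/12 + 0.119/4 = 0.09766667 kmol
Per kg fuel: N2 = O2*3.76*22.4 = 0.09766667*3.76*22.4 = 8.22588 Nm^3
Total per kg = 1.52133 + 1.33280 + 8.22588 = 11.08001 Nm^3
Total = 11.08001 * 6.4 = 70.91 Nm^3


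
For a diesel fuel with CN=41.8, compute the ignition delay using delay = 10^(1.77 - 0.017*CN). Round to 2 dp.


delay = 10^(1.77 - 0.017*CN)
Exponent = 1.77 - 0.017*41.8 = 1.0594
delay = 10^1.0594 = 11.47 ms


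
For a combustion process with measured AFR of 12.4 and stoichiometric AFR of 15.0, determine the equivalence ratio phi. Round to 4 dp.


phi = AFR_stoich / AFR_actual
phi = 15.0 / 12.4 = 1.2097


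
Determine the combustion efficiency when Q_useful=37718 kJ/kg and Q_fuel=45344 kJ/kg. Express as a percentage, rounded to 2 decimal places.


Efficiency = (Q_useful / Q_fuel) * 100
Efficiency = (37718 / 45344) * 100
Efficiency = 0.8318 * 100 = 83.18%


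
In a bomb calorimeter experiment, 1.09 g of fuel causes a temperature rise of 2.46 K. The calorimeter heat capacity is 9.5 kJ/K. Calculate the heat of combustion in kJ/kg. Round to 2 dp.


Hc = C_cal * delta_T / m_fuel
Q_released = 9.5 * 2.46 = 23.3700 kJ
m_fuel = 1.09 g = 1.09/1000 kg = 0.001090 kg
Hc = 23.3700 / 0.001090 = 21440.37 kJ/kg


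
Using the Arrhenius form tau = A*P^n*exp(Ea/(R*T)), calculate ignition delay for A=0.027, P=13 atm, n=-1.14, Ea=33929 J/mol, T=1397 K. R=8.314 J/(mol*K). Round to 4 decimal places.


tau = A * P^n * exp(Ea/(R*T))
P^n = 13^(-1.14) = 0.05371611
Ea/(R*T) = 33929/(8.314*1397) = 2.921222
exp(Ea/(R*T)) = 18.563968
tau = 0.027 * 0.05371611 * 18.563968 = 0.0269 ms


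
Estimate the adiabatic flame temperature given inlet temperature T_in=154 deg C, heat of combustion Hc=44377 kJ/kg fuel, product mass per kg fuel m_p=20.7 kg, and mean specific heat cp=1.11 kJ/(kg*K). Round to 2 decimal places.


T_ad = T_in + Hc / (m_p * cp)
Denominator = 20.7 * 1.11 = 22.9770
Temperature rise = 44377 / 22.9770 = 1931.37 K
T_ad = 154 + 1931.37 = 2085.37 deg C


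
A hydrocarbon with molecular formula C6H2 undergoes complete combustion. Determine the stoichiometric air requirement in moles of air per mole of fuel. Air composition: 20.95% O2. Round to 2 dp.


Balanced combustion: C6H2 + 6.5 O2 -> 6 CO2 + 1 H2O
O2 needed = C + H/4 = 6 + 2/4 = 6.50 moles
Air moles = O2 / 0.2095 = 6.50 / 0.2095 = 31.03 moles air


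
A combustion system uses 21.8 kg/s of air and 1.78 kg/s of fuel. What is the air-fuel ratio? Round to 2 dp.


AFR = m_air / m_fuel
AFR = 21.8 / 1.78 = 12.25


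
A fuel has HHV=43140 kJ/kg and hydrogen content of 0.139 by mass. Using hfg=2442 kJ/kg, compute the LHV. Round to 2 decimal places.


LHV = HHV - hfg * 9 * H
Water correction = 2442 * 9 * 0.139 = 3054.942 kJ/kg
LHV = 43140 - 3054.942 = 40085.06 kJ/kg


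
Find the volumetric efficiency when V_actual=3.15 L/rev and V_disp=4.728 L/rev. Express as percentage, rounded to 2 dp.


eta_v = (V_actual / V_disp) * 100
Ratio = 3.15 / 4.728 = 0.6662
eta_v = 0.6662 * 100 = 66.62%


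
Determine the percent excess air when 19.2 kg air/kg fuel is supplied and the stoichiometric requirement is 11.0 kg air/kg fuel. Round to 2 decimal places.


Excess air = actual - stoichiometric = 19.2 - 11.0 = 8.20 kg/kg fuel
Excess air % = (excess / stoich) * 100 = (8.20 / 11.0) * 100 = 74.55%


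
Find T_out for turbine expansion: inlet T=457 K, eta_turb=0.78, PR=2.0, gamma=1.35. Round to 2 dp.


T_out = T_in * (1 - eta * (1 - PR^(-(gamma-1)/gamma)))
Exponent = -(1.35-1)/1.35 = -0.25925926
PR^exp = 2.0^(-0.25925926) = 0.83551680
Factor = 1 - 0.78*(1 - 0.83551680) = 0.87170310
T_out = 457 * 0.87170310 = 398.37 K


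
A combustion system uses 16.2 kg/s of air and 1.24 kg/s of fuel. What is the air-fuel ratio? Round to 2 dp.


AFR = m_air / m_fuel
AFR = 16.2 / 1.24 = 13.06


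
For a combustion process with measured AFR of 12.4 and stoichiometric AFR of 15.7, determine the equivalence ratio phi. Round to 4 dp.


phi = AFR_stoich / AFR_actual
phi = 15.7 / 12.4 = 1.2661


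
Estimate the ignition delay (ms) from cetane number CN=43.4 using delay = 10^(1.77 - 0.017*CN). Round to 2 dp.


delay = 10^(1.77 - 0.017*CN)
Exponent = 1.77 - 0.017*43.4 = 1.0322
delay = 10^1.0322 = 10.77 ms


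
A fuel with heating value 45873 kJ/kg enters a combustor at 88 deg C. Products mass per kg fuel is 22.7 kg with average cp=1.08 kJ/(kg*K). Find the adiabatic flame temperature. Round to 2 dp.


T_ad = T_in + Hc / (m_p * cp)
Denominator = 22.7 * 1.08 = 24.5160
Temperature rise = 45873 / 24.5160 = 1871.15 K
T_ad = 88 + 1871.15 = 1959.15 deg C


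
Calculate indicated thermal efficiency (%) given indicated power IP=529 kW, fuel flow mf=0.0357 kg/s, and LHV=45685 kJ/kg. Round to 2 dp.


eta_ith = (IP / (mf * LHV)) * 100
Denominator = 0.0357 * 45685 = 1630.9545 kW
eta_ith = (529 / 1630.9545) * 100 = 32.43%


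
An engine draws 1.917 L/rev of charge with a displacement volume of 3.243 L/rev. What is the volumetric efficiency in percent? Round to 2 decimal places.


eta_v = (V_actual / V_disp) * 100
Ratio = 1.917 / 3.243 = 0.5911
eta_v = 0.5911 * 100 = 59.11%


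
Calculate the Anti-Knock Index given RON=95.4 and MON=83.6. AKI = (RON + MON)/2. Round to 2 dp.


AKI = (RON + MON) / 2
AKI = (95.4 + 83.6) / 2
AKI = 179.0 / 2 = 89.50


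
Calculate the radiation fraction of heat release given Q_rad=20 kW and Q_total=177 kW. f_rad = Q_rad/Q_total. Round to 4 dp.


f_rad = Q_rad / Q_total
f_rad = 20 / 177 = 0.1130


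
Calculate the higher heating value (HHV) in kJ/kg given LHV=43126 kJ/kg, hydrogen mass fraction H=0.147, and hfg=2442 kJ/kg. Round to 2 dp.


HHV = LHV + hfg * 9 * H
Water addition = 2442 * 9 * 0.147 = 3230.766 kJ/kg
HHV = 43126 + 3230.766 = 46356.77 kJ/kg


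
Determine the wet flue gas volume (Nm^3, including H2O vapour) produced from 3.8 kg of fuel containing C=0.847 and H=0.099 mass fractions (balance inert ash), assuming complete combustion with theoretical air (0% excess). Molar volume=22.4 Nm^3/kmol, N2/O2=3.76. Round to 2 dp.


Per kg fuel: CO2 = (C/12 kmol)*22.4 = (0.847/12)*22.4 = 1.58107 Nm^3
Per kg fuel: H2O = (H/2 kmol)*22.4 = (0.099/2)*22.4 = 1.10880 Nm^3
O2 needed per kg fuel = C/12 + H/4 = 0.847/12 + 0.099/4 = 0.09533333 kmol
Per kg fuel: N2 = O2*3.76*22.4 = 0.09533333*3.76*22.4 = 8.02935 Nm^3
Total per kg = 1.58107 + 1.10880 + 8.02935 = 10.71922 Nm^3
Total = 10.71922 * 3.8 = 40.73 Nm^3


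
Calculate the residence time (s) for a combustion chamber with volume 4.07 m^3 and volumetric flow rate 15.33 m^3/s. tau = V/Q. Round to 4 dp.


tau = V / Q_flow
tau = 4.07 / 15.33 = 0.2655 s


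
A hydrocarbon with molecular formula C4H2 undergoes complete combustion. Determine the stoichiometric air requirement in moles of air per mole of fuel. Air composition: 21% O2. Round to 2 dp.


Balanced combustion: C4H2 + 4.5 O2 -> 4 CO2 + 1 H2O
O2 needed = C + H/4 = 4 + 2/4 = 4.50 moles
Air moles = O2 / 0.21 = 4.50 / 0.21 = 21.43 moles air


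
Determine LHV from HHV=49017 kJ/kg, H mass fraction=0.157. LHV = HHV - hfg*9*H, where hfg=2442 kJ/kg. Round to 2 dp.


LHV = HHV - hfg * 9 * H
Water correction = 2442 * 9 * 0.157 = 3450.546 kJ/kg
LHV = 49017 - 3450.546 = 45566.45 kJ/kg


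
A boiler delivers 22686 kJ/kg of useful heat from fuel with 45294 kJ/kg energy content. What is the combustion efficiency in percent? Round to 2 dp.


Efficiency = (Q_useful / Q_fuel) * 100
Efficiency = (22686 / 45294) * 100
Efficiency = 0.5009 * 100 = 50.09%


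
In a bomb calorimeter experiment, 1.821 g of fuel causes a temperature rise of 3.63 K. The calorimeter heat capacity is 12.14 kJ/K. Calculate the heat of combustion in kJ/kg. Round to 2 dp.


Hc = C_cal * delta_T / m_fuel
Q_released = 12.14 * 3.63 = 44.0682 kJ
m_fuel = 1.821 g = 1.821/1000 kg = 0.001821 kg
Hc = 44.0682 / 0.001821 = 24200.00 kJ/kg


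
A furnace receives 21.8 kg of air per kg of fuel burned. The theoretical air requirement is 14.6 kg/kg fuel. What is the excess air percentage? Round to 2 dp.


Excess air = actual - stoichiometric = 21.8 - 14.6 = 7.20 kg/kg fuel
Excess air % = (excess / stoich) * 100 = (7.20 / 14.6) * 100 = 49.32%


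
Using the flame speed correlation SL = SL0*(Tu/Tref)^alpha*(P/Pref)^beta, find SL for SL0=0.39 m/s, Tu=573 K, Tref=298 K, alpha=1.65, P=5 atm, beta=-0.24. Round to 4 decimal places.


SL = SL0 * (Tu/Tref)^alpha * (P/Pref)^beta
T ratio = 573/298 = 1.92281879
(T ratio)^alpha = 1.92281879^1.65 = 2.941022
(P/Pref)^beta = 5^(-0.24) = 0.679590
SL = 0.39 * 2.941022 * 0.679590 = 0.7795 m/s


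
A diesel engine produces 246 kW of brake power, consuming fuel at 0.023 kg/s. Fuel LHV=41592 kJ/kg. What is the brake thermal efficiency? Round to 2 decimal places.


eta_BTE = (BP / (mf * LHV)) * 100
Denominator = 0.023 * 41592 = 956.6160 kW
eta_BTE = (246 / 956.6160) * 100 = 25.72%


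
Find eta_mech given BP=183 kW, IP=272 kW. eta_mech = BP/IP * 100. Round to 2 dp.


eta_mech = (BP / IP) * 100
Ratio = 183 / 272 = 0.6728
eta_mech = 0.6728 * 100 = 67.28%


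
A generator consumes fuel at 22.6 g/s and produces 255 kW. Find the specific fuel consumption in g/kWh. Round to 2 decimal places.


SFC = (mf / BP) * 3600
Rate = 22.6 / 255 = 0.088627 g/(s*kW)
SFC = 0.088627 * 3600 = 319.06 g/kWh


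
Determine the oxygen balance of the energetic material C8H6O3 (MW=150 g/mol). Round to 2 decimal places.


OB = -1600 * (2C + H/2 - O) / MW
Inner = 2*8 + 6/2 - 3 = 16.00
OB = -1600 * 16.00 / 150 = -170.67%


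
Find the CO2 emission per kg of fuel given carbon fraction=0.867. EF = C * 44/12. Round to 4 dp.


EF = C_frac * (M_CO2 / M_C)
EF = 0.867 * (44/12)
EF = 0.867 * 3.666667 = 3.1790 kg_CO2/kg_fuel


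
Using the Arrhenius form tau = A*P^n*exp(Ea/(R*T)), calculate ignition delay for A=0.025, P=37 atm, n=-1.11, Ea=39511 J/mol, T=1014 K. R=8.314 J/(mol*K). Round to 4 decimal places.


tau = A * P^n * exp(Ea/(R*T))
P^n = 37^(-1.11) = 0.01816754
Ea/(R*T) = 39511/(8.314*1014) = 4.686731
exp(Ea/(R*T)) = 108.497942
tau = 0.025 * 0.01816754 * 108.497942 = 0.0493 ms


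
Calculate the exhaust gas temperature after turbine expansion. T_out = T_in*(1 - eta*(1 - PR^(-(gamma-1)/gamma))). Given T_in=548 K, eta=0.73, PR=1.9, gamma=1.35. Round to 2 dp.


T_out = T_in * (1 - eta * (1 - PR^(-(gamma-1)/gamma)))
Exponent = -(1.35-1)/1.35 = -0.25925926
PR^exp = 1.9^(-0.25925926) = 0.84670193
Factor = 1 - 0.73*(1 - 0.84670193) = 0.88809241
T_out = 548 * 0.88809241 = 486.67 K


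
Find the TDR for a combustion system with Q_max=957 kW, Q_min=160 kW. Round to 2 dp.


TDR = Q_max / Q_min
TDR = 957 / 160 = 5.98


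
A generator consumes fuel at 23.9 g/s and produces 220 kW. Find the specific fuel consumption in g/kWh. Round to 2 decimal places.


SFC = (mf / BP) * 3600
Rate = 23.9 / 220 = 0.108636 g/(s*kW)
SFC = 0.108636 * 3600 = 391.09 g/kWh


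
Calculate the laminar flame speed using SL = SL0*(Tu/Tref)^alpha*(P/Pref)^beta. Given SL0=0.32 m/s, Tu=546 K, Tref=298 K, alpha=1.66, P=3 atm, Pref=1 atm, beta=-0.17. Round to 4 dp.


SL = SL0 * (Tu/Tref)^alpha * (P/Pref)^beta
T ratio = 546/298 = 1.83221477
(T ratio)^alpha = 1.83221477^1.66 = 2.732378
(P/Pref)^beta = 3^(-0.17) = 0.829639
SL = 0.32 * 2.732378 * 0.829639 = 0.7254 m/s


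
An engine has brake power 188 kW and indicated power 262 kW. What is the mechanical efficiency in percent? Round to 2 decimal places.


eta_mech = (BP / IP) * 100
Ratio = 188 / 262 = 0.7176
eta_mech = 0.7176 * 100 = 71.76%


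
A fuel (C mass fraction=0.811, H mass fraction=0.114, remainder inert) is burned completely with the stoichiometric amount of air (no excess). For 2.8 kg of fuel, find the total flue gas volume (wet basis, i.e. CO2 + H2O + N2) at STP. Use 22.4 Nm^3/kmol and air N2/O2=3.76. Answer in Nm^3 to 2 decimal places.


Per kg fuel: CO2 = (C/12 kmol)*22.4 = (0.811/12)*22.4 = 1.51387 Nm^3
Per kg fuel: H2O = (H/2 kmol)*22.4 = (0.114/2)*22.4 = 1.27680 Nm^3
O2 needed per kg fuel = C/12 + H/4 = 0.811/12 + 0.114/4 = 0.09608333 kmol
Per kg fuel: N2 = O2*3.76*22.4 = 0.09608333*3.76*22.4 = 8.09252 Nm^3
Total per kg = 1.51387 + 1.27680 + 8.09252 = 10.88319 Nm^3
Total = 10.88319 * 2.8 = 30.47 Nm^3


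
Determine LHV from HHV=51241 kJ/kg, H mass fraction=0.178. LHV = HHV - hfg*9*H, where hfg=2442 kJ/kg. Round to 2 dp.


LHV = HHV - hfg * 9 * H
Water correction = 2442 * 9 * 0.178 = 3912.084 kJ/kg
LHV = 51241 - 3912.084 = 47328.92 kJ/kg


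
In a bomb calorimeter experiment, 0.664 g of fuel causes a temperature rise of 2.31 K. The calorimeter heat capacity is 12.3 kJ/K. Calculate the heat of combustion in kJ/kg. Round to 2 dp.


Hc = C_cal * delta_T / m_fuel
Q_released = 12.3 * 2.31 = 28.4130 kJ
m_fuel = 0.664 g = 0.664/1000 kg = 0.000664 kg
Hc = 28.4130 / 0.000664 = 42790.66 kJ/kg


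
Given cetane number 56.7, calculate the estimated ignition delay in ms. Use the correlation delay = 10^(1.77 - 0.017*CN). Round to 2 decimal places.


delay = 10^(1.77 - 0.017*CN)
Exponent = 1.77 - 0.017*56.7 = 0.8061
delay = 10^0.8061 = 6.40 ms


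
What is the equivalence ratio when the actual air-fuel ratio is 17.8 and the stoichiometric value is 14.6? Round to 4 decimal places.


phi = AFR_stoich / AFR_actual
phi = 14.6 / 17.8 = 0.8202


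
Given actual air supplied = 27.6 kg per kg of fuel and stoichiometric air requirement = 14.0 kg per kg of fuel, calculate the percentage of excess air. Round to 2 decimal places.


Excess air = actual - stoichiometric = 27.6 - 14.0 = 13.60 kg/kg fuel
Excess air % = (excess / stoich) * 100 = (13.60 / 14.0) * 100 = 97.14%


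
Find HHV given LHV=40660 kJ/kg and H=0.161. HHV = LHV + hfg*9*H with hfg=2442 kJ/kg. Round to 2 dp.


HHV = LHV + hfg * 9 * H
Water addition = 2442 * 9 * 0.161 = 3538.458 kJ/kg
HHV = 40660 + 3538.458 = 44198.46 kJ/kg


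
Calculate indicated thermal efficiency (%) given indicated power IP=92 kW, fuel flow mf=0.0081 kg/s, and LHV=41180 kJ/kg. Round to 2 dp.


eta_ith = (IP / (mf * LHV)) * 100
Denominator = 0.0081 * 41180 = 333.5580 kW
eta_ith = (92 / 333.5580) * 100 = 27.58%


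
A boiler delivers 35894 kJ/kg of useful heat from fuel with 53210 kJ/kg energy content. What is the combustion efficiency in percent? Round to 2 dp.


Efficiency = (Q_useful / Q_fuel) * 100
Efficiency = (35894 / 53210) * 100
Efficiency = 0.6746 * 100 = 67.46%


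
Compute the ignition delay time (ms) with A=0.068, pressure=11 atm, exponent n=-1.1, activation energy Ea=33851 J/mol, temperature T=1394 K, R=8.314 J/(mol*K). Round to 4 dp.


tau = A * P^n * exp(Ea/(R*T))
P^n = 11^(-1.1) = 0.07152668
Ea/(R*T) = 33851/(8.314*1394) = 2.920779
exp(Ea/(R*T)) = 18.555738
tau = 0.068 * 0.07152668 * 18.555738 = 0.0903 ms


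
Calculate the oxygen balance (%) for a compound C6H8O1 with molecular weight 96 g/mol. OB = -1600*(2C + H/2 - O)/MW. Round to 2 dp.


OB = -1600 * (2C + H/2 - O) / MW
Inner = 2*6 + 8/2 - 1 = 15.00
OB = -1600 * 15.00 / 96 = -250.00%


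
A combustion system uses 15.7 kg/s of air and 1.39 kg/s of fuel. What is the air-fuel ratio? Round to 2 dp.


AFR = m_air / m_fuel
AFR = 15.7 / 1.39 = 11.29


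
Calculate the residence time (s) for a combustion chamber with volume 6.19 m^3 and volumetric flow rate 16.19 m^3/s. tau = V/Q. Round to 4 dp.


tau = V / Q_flow
tau = 6.19 / 16.19 = 0.3823 s


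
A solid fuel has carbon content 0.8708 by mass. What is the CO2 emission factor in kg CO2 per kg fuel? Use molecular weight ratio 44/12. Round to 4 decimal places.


EF = C_frac * (M_CO2 / M_C)
EF = 0.8708 * (44/12)
EF = 0.8708 * 3.666667 = 3.1929 kg_CO2/kg_fuel


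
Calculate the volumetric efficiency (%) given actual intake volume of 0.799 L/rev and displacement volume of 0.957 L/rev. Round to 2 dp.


eta_v = (V_actual / V_disp) * 100
Ratio = 0.799 / 0.957 = 0.8349
eta_v = 0.8349 * 100 = 83.49%


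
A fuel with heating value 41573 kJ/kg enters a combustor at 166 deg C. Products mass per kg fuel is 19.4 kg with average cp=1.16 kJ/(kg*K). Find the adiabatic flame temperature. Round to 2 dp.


T_ad = T_in + Hc / (m_p * cp)
Denominator = 19.4 * 1.16 = 22.5040
Temperature rise = 41573 / 22.5040 = 1847.36 K
T_ad = 166 + 1847.36 = 2013.36 deg C


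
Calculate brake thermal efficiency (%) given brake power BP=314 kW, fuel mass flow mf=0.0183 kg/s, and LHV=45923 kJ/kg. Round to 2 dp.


eta_BTE = (BP / (mf * LHV)) * 100
Denominator = 0.0183 * 45923 = 840.3909 kW
eta_BTE = (314 / 840.3909) * 100 = 37.36%


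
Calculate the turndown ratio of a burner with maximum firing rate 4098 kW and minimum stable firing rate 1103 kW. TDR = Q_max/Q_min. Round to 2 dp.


TDR = Q_max / Q_min
TDR = 4098 / 1103 = 3.72


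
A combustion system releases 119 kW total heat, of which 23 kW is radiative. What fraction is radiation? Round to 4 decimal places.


f_rad = Q_rad / Q_total
f_rad = 23 / 119 = 0.1933


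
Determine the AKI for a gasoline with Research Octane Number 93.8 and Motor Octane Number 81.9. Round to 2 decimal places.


AKI = (RON + MON) / 2
AKI = (93.8 + 81.9) / 2
AKI = 175.7 / 2 = 87.85


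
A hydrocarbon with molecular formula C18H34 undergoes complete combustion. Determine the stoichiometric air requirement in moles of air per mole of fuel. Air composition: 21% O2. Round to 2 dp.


Balanced combustion: C18H34 + 26.5 O2 -> 18 CO2 + 17 H2O
O2 needed = C + H/4 = 18 + 34/4 = 26.50 moles
Air moles = O2 / 0.21 = 26.50 / 0.21 = 126.19 moles air


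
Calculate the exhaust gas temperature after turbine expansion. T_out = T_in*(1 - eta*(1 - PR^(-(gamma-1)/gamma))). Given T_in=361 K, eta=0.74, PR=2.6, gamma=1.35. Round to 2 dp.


T_out = T_in * (1 - eta * (1 - PR^(-(gamma-1)/gamma)))
Exponent = -(1.35-1)/1.35 = -0.25925926
PR^exp = 2.6^(-0.25925926) = 0.78057442
Factor = 1 - 0.74*(1 - 0.78057442) = 0.83762507
T_out = 361 * 0.83762507 = 302.38 K


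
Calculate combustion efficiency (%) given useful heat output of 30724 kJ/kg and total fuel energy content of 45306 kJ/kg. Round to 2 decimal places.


Efficiency = (Q_useful / Q_fuel) * 100
Efficiency = (30724 / 45306) * 100
Efficiency = 0.6781 * 100 = 67.81%


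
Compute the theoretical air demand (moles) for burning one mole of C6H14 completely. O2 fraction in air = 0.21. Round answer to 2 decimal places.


Balanced combustion: C6H14 + 9.5 O2 -> 6 CO2 + 7 H2O
O2 needed = C + H/4 = 6 + 14/4 = 9.50 moles
Air moles = O2 / 0.21 = 9.50 / 0.21 = 45.24 moles air


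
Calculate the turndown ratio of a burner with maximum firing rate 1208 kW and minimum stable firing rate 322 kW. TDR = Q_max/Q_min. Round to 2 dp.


TDR = Q_max / Q_min
TDR = 1208 / 322 = 3.75


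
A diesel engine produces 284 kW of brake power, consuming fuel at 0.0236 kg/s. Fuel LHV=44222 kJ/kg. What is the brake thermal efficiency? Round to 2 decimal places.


eta_BTE = (BP / (mf * LHV)) * 100
Denominator = 0.0236 * 44222 = 1043.6392 kW
eta_BTE = (284 / 1043.6392) * 100 = 27.21%


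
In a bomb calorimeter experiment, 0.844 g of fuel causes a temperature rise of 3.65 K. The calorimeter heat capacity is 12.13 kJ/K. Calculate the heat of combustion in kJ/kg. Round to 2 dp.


Hc = C_cal * delta_T / m_fuel
Q_released = 12.13 * 3.65 = 44.2745 kJ
m_fuel = 0.844 g = 0.844/1000 kg = 0.000844 kg
Hc = 44.2745 / 0.000844 = 52457.94 kJ/kg


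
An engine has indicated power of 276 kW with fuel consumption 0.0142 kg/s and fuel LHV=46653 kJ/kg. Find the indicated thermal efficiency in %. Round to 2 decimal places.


eta_ith = (IP / (mf * LHV)) * 100
Denominator = 0.0142 * 46653 = 662.4726 kW
eta_ith = (276 / 662.4726) * 100 = 41.66%


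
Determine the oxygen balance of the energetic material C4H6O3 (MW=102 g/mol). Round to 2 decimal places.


OB = -1600 * (2C + H/2 - O) / MW
Inner = 2*4 + 6/2 - 3 = 8.00
OB = -1600 * 8.00 / 102 = -125.49%


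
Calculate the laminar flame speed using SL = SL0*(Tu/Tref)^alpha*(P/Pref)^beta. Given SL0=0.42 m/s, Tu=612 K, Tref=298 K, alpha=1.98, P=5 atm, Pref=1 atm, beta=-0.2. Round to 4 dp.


SL = SL0 * (Tu/Tref)^alpha * (P/Pref)^beta
T ratio = 612/298 = 2.05369128
(T ratio)^alpha = 2.05369128^1.98 = 4.157379
(P/Pref)^beta = 5^(-0.2) = 0.724780
SL = 0.42 * 4.157379 * 0.724780 = 1.2655 m/s


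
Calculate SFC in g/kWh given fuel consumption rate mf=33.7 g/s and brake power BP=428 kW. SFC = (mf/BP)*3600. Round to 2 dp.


SFC = (mf / BP) * 3600
Rate = 33.7 / 428 = 0.078738 g/(s*kW)
SFC = 0.078738 * 3600 = 283.46 g/kWh


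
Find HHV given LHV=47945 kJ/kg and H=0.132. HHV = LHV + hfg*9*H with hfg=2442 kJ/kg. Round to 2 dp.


HHV = LHV + hfg * 9 * H
Water addition = 2442 * 9 * 0.132 = 2901.096 kJ/kg
HHV = 47945 + 2901.096 = 50846.10 kJ/kg


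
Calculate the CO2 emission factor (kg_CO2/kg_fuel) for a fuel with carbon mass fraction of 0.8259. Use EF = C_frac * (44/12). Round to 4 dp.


EF = C_frac * (M_CO2 / M_C)
EF = 0.8259 * (44/12)
EF = 0.8259 * 3.666667 = 3.0283 kg_CO2/kg_fuel


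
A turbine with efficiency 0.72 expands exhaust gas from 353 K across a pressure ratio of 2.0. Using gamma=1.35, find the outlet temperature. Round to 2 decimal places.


T_out = T_in * (1 - eta * (1 - PR^(-(gamma-1)/gamma)))
Exponent = -(1.35-1)/1.35 = -0.25925926
PR^exp = 2.0^(-0.25925926) = 0.83551680
Factor = 1 - 0.72*(1 - 0.83551680) = 0.88157210
T_out = 353 * 0.88157210 = 311.19 K


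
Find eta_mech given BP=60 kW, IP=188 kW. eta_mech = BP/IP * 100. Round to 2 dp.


eta_mech = (BP / IP) * 100
Ratio = 60 / 188 = 0.3191
eta_mech = 0.3191 * 100 = 31.91%


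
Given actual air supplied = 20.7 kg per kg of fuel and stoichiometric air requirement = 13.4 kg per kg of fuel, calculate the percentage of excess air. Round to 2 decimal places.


Excess air = actual - stoichiometric = 20.7 - 13.4 = 7.30 kg/kg fuel
Excess air % = (excess / stoich) * 100 = (7.30 / 13.4) * 100 = 54.48%


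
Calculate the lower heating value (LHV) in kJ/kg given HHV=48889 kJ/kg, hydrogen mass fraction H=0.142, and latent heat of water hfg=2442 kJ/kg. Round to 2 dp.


LHV = HHV - hfg * 9 * H
Water correction = 2442 * 9 * 0.142 = 3120.876 kJ/kg
LHV = 48889 - 3120.876 = 45768.12 kJ/kg


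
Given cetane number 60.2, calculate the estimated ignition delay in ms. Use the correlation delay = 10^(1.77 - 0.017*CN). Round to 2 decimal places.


delay = 10^(1.77 - 0.017*CN)
Exponent = 1.77 - 0.017*60.2 = 0.7466
delay = 10^0.7466 = 5.58 ms


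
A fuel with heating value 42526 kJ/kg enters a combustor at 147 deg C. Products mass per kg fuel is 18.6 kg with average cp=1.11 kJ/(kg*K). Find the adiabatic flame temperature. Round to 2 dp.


T_ad = T_in + Hc / (m_p * cp)
Denominator = 18.6 * 1.11 = 20.6460
Temperature rise = 42526 / 20.6460 = 2059.77 K
T_ad = 147 + 2059.77 = 2206.77 deg C


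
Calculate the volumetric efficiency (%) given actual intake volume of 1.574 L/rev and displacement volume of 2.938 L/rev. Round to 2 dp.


eta_v = (V_actual / V_disp) * 100
Ratio = 1.574 / 2.938 = 0.5357
eta_v = 0.5357 * 100 = 53.57%


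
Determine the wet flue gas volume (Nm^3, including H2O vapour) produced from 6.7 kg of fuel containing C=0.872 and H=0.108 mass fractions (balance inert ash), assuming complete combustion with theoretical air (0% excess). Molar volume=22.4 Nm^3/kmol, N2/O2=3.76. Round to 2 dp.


Per kg fuel: CO2 = (C/12 kmol)*22.4 = (0.872/12)*22.4 = 1.62773 Nm^3
Per kg fuel: H2O = (H/2 kmol)*22.4 = (0.108/2)*22.4 = 1.20960 Nm^3
O2 needed per kg fuel = C/12 + H/4 = 0.872/12 + 0.108/4 = 0.09966667 kmol
Per kg fuel: N2 = O2*3.76*22.4 = 0.09966667*3.76*22.4 = 8.39433 Nm^3
Total per kg = 1.62773 + 1.20960 + 8.39433 = 11.23166 Nm^3
Total = 11.23166 * 6.7 = 75.25 Nm^3


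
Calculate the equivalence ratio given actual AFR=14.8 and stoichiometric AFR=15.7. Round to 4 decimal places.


phi = AFR_stoich / AFR_actual
phi = 15.7 / 14.8 = 1.0608


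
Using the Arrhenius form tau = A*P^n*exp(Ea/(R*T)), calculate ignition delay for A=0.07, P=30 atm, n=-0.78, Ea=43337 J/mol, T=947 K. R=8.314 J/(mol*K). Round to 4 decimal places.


tau = A * P^n * exp(Ea/(R*T))
P^n = 30^(-0.78) = 0.07044423
Ea/(R*T) = 43337/(8.314*947) = 5.504259
exp(Ea/(R*T)) = 245.736247
tau = 0.07 * 0.07044423 * 245.736247 = 1.2117 ms


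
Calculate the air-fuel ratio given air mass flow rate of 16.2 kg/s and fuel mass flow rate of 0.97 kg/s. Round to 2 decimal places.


AFR = m_air / m_fuel
AFR = 16.2 / 0.97 = 16.70


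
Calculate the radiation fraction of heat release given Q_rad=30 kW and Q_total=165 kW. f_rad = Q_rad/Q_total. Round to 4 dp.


f_rad = Q_rad / Q_total
f_rad = 30 / 165 = 0.1818


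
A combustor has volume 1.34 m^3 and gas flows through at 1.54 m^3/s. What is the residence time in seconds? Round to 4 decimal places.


tau = V / Q_flow
tau = 1.34 / 1.54 = 0.8701 s


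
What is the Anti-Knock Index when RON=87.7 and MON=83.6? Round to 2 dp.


AKI = (RON + MON) / 2
AKI = (87.7 + 83.6) / 2
AKI = 171.3 / 2 = 85.65


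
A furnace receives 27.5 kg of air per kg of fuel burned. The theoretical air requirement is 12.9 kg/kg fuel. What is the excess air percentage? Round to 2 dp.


Excess air = actual - stoichiometric = 27.5 - 12.9 = 14.60 kg/kg fuel
Excess air % = (excess / stoich) * 100 = (14.60 / 12.9) * 100 = 113.18%


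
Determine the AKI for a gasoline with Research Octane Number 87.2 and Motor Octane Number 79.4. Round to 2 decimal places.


AKI = (RON + MON) / 2
AKI = (87.2 + 79.4) / 2
AKI = 166.6 / 2 = 83.30


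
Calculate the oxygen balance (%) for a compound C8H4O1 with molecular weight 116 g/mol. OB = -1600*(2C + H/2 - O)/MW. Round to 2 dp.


OB = -1600 * (2C + H/2 - O) / MW
Inner = 2*8 + 4/2 - 1 = 17.00
OB = -1600 * 17.00 / 116 = -234.48%


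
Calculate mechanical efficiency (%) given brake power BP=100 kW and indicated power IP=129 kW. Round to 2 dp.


eta_mech = (BP / IP) * 100
Ratio = 100 / 129 = 0.7752
eta_mech = 0.7752 * 100 = 77.52%


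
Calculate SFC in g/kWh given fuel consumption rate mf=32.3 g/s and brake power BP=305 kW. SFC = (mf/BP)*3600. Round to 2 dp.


SFC = (mf / BP) * 3600
Rate = 32.3 / 305 = 0.105902 g/(s*kW)
SFC = 0.105902 * 3600 = 381.25 g/kWh


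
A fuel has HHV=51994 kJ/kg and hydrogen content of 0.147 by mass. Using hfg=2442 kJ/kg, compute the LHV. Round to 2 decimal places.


LHV = HHV - hfg * 9 * H
Water correction = 2442 * 9 * 0.147 = 3230.766 kJ/kg
LHV = 51994 - 3230.766 = 48763.23 kJ/kg


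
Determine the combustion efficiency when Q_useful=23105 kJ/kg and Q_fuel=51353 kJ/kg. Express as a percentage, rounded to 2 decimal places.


Efficiency = (Q_useful / Q_fuel) * 100
Efficiency = (23105 / 51353) * 100
Efficiency = 0.4499 * 100 = 44.99%


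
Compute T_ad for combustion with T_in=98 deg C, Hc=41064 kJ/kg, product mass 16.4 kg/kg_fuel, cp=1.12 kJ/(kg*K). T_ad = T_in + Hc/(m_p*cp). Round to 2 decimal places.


T_ad = T_in + Hc / (m_p * cp)
Denominator = 16.4 * 1.12 = 18.3680
Temperature rise = 41064 / 18.3680 = 2235.63 K
T_ad = 98 + 2235.63 = 2333.63 deg C


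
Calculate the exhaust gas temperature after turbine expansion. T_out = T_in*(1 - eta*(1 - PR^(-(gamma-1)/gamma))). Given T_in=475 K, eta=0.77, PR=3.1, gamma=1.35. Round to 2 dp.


T_out = T_in * (1 - eta * (1 - PR^(-(gamma-1)/gamma)))
Exponent = -(1.35-1)/1.35 = -0.25925926
PR^exp = 3.1^(-0.25925926) = 0.74577862
Factor = 1 - 0.77*(1 - 0.74577862) = 0.80424954
T_out = 475 * 0.80424954 = 382.02 K


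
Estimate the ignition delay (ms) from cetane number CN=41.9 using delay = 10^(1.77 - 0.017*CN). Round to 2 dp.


delay = 10^(1.77 - 0.017*CN)
Exponent = 1.77 - 0.017*41.9 = 1.0577
delay = 10^1.0577 = 11.42 ms


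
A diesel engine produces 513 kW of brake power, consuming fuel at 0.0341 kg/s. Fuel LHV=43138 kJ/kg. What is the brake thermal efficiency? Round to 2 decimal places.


eta_BTE = (BP / (mf * LHV)) * 100
Denominator = 0.0341 * 43138 = 1471.0058 kW
eta_BTE = (513 / 1471.0058) * 100 = 34.87%


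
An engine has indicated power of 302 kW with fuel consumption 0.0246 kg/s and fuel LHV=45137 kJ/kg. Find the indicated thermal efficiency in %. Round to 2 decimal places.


eta_ith = (IP / (mf * LHV)) * 100
Denominator = 0.0246 * 45137 = 1110.3702 kW
eta_ith = (302 / 1110.3702) * 100 = 27.20%


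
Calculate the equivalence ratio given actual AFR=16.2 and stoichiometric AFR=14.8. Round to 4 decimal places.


phi = AFR_stoich / AFR_actual
phi = 14.8 / 16.2 = 0.9136


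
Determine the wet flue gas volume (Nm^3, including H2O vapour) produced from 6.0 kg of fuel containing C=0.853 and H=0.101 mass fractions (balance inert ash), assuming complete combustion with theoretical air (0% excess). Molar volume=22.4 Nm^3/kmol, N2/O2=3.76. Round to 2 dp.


Per kg fuel: CO2 = (C/12 kmol)*22.4 = (0.853/12)*22.4 = 1.59227 Nm^3
Per kg fuel: H2O = (H/2 kmol)*22.4 = (0.101/2)*22.4 = 1.13120 Nm^3
O2 needed per kg fuel = C/12 + H/4 = 0.853/12 + 0.101/4 = 0.09633333 kmol
Per kg fuel: N2 = O2*3.76*22.4 = 0.09633333*3.76*22.4 = 8.11358 Nm^3
Total per kg = 1.59227 + 1.13120 + 8.11358 = 10.83705 Nm^3
Total = 10.83705 * 6.0 = 65.02 Nm^3


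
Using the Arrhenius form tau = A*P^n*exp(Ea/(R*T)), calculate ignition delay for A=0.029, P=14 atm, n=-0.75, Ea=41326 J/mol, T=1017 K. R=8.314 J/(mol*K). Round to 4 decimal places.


tau = A * P^n * exp(Ea/(R*T))
P^n = 14^(-0.75) = 0.13816689
Ea/(R*T) = 41326/(8.314*1017) = 4.887563
exp(Ea/(R*T)) = 132.630005
tau = 0.029 * 0.13816689 * 132.630005 = 0.5314 ms


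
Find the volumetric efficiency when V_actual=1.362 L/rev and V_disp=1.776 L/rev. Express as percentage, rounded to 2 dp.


eta_v = (V_actual / V_disp) * 100
Ratio = 1.362 / 1.776 = 0.7669
eta_v = 0.7669 * 100 = 76.69%


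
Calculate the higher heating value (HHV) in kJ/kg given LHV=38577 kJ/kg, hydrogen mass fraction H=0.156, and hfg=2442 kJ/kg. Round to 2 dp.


HHV = LHV + hfg * 9 * H
Water addition = 2442 * 9 * 0.156 = 3428.568 kJ/kg
HHV = 38577 + 3428.568 = 42005.57 kJ/kg


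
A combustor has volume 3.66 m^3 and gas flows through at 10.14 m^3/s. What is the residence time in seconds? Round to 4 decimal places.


tau = V / Q_flow
tau = 3.66 / 10.14 = 0.3609 s


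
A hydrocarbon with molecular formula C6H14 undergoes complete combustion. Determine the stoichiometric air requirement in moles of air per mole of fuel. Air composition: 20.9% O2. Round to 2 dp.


Balanced combustion: C6H14 + 9.5 O2 -> 6 CO2 + 7 H2O
O2 needed = C + H/4 = 6 + 14/4 = 9.50 moles
Air moles = O2 / 0.209 = 9.50 / 0.209 = 45.45 moles air


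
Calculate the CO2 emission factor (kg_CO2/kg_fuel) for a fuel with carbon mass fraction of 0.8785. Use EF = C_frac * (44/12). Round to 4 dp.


EF = C_frac * (M_CO2 / M_C)
EF = 0.8785 * (44/12)
EF = 0.8785 * 3.666667 = 3.2212 kg_CO2/kg_fuel


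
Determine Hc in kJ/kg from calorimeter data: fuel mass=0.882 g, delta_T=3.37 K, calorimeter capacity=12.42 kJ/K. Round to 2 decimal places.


Hc = C_cal * delta_T / m_fuel
Q_released = 12.42 * 3.37 = 41.8554 kJ
m_fuel = 0.882 g = 0.882/1000 kg = 0.000882 kg
Hc = 41.8554 / 0.000882 = 47455.10 kJ/kg


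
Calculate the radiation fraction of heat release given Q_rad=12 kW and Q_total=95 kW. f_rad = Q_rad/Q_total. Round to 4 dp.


f_rad = Q_rad / Q_total
f_rad = 12 / 95 = 0.1263


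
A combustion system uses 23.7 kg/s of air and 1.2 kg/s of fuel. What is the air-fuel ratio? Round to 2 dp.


AFR = m_air / m_fuel
AFR = 23.7 / 1.2 = 19.75
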